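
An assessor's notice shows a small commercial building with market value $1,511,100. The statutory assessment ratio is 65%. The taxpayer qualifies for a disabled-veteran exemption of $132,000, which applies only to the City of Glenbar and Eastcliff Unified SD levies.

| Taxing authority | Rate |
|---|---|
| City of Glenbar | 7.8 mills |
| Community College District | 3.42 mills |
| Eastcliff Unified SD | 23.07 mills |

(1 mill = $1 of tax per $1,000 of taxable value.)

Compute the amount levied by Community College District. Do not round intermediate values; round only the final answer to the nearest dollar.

$3,359

Assessed value = $1,511,100 × 0.65 = $982,215
Community College District taxable value = $982,215 (exemption does not apply)
Community College District levy = $982,215 × 0.00342 = $3,359.1753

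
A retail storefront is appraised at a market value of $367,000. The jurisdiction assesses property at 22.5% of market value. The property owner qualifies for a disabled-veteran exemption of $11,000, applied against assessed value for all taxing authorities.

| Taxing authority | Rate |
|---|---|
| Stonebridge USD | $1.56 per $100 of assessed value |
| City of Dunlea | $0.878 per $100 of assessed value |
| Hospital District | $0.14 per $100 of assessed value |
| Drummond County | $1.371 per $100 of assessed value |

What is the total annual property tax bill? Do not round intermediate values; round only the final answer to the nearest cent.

Assessed value = $367,000 × 0.225 = $82,575
Taxable value = $82,575 − $11,000 = $71,575
Stonebridge USD: $71,575 × 0.0156 = $1,116.57
City of Dunlea: $71,575 × 0.00878 = $628.4285
Hospital District: $71,575 × 0.0014 = $100.205
Drummond County: $71,575 × 0.01371 = $981.29325
Total = $1,116.57 + $628.4285 + $100.205 + $981.29325 = $2,826.49675

$2,826.50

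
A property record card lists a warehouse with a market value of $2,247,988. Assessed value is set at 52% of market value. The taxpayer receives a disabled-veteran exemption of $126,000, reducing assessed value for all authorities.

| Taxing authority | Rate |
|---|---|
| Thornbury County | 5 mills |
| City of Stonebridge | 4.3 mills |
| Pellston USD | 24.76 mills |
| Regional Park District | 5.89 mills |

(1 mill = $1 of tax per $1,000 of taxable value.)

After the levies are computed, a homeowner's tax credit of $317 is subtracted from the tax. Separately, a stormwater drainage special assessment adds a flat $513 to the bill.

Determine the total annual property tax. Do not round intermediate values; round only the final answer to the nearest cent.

Assessed value = $2,247,988 × 0.52 = $1,168,953.76
Taxable value = $1,168,953.76 − $126,000 = $1,042,953.76
Thornbury County: $1,042,953.76 × 0.005 = $5,214.7688
City of Stonebridge: $1,042,953.76 × 0.0043 = $4,484.701168
Pellston USD: $1,042,953.76 × 0.02476 = $25,823.5350976
Regional Park District: $1,042,953.76 × 0.00589 = $6,142.9976464
Levies subtotal = $41,666.002712
After credit = $41,666.002712 − $317 = $41,349.002712
Total = $41,349.002712 + $513 = $41,862.002712

$41,862.00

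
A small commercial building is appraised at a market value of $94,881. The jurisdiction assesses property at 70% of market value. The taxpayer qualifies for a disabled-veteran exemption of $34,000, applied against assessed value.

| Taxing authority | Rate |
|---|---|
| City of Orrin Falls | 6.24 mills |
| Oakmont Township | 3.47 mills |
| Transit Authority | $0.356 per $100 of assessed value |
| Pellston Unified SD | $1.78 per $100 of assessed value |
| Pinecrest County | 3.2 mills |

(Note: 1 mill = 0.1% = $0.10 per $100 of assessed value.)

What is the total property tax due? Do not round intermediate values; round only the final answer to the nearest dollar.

Assessed value = $94,881 × 0.7 = $66,416.7
Taxable value = $66,416.7 − $34,000 = $32,416.7
City of Orrin Falls: $32,416.7 × 0.00624 = $202.280208
Oakmont Township: $32,416.7 × 0.00347 = $112.485949
Transit Authority: $32,416.7 × 0.00356 = $115.403452
Pellston Unified SD: $32,416.7 × 0.0178 = $577.01726
Pinecrest County: $32,416.7 × 0.0032 = $103.73344
Total = $1,110.920309

$1,111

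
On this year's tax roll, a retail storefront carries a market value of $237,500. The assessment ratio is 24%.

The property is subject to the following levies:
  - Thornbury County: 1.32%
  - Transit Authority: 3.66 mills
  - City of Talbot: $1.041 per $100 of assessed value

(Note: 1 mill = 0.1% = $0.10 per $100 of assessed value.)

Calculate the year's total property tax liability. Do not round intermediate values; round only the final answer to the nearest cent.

Assessed value = $237,500 × 0.24 = $57,000
Thornbury County: $57,000 × 0.0132 = $752.4
Transit Authority: $57,000 × 0.00366 = $208.62
City of Talbot: $57,000 × 0.01041 = $593.37
Total = $1,554.39

$1,554.39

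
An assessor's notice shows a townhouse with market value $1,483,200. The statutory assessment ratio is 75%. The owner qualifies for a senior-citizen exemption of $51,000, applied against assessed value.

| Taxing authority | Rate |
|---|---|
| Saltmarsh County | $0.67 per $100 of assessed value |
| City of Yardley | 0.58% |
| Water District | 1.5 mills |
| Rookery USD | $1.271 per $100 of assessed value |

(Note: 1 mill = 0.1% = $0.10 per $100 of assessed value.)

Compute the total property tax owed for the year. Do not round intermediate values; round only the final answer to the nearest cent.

$28,349.99

Assessed value = $1,483,200 × 0.75 = $1,112,400
Taxable value = $1,112,400 − $51,000 = $1,061,400
Saltmarsh County: $1,061,400 × 0.0067 = $7,111.38
City of Yardley: $1,061,400 × 0.0058 = $6,156.12
Water District: $1,061,400 × 0.0015 = $1,592.1
Rookery USD: $1,061,400 × 0.01271 = $13,490.394
Total = $28,349.994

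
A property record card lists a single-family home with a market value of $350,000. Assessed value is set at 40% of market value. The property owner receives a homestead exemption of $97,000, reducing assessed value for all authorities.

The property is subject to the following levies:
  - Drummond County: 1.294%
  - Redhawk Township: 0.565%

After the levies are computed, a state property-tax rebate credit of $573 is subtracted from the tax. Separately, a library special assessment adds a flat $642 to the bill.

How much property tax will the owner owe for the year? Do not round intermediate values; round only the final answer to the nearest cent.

Assessed value = $350,000 × 0.4 = $140,000
Taxable value = $140,000 − $97,000 = $43,000
Drummond County: $43,000 × 0.01294 = $556.42
Redhawk Township: $43,000 × 0.00565 = $242.95
Levies subtotal = $799.37
After credit = $799.37 − $573 = $226.37
Total = $226.37 + $642 = $868.37

$868.37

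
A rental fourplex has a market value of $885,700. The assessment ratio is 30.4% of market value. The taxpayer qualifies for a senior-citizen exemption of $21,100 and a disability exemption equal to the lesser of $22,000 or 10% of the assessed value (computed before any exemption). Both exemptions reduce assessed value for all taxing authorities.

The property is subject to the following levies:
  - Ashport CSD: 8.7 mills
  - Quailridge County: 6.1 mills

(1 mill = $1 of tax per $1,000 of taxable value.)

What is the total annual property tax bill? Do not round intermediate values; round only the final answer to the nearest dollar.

$3,347

Assessed value = $885,700 × 0.304 = $269,252.8
Disability exemption = min($22,000, 10% × $269,252.8) = min($22,000, $26,925.28) = $22,000 (dollar cap binds)
Taxable value = $269,252.8 − $21,100 − $22,000 = $226,152.8
Ashport CSD: $226,152.8 × 0.0087 = $1,967.52936
Quailridge County: $226,152.8 × 0.0061 = $1,379.53208
Total = $3,347.06144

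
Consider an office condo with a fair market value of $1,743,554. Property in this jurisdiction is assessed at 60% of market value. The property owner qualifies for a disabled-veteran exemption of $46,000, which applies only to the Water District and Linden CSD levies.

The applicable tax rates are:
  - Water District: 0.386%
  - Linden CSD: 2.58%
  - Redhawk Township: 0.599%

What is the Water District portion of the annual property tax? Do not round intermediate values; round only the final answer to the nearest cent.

Assessed value = $1,743,554 × 0.6 = $1,046,132.4
Water District taxable value = $1,046,132.4 − $46,000 = $1,000,132.4
Water District levy = $1,000,132.4 × 0.00386 = $3,860.511064

$3,860.51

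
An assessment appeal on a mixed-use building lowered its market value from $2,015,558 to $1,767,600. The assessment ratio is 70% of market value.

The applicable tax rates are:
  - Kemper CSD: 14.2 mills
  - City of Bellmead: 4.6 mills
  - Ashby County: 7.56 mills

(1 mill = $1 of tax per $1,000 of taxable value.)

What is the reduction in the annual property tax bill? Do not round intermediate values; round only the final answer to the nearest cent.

$4,575.32

Old assessed value = $2,015,558 × 0.7 = $1,410,890.6
New assessed value = $1,767,600 × 0.7 = $1,237,320
Combined rate = 0.0142 + 0.0046 + 0.00756 = 0.02636
Old tax = $1,410,890.6 × 0.02636 = $37,191.076216
New tax = $1,237,320 × 0.02636 = $32,615.7552
Reduction = $37,191.076216 − $32,615.7552 = $4,575.321016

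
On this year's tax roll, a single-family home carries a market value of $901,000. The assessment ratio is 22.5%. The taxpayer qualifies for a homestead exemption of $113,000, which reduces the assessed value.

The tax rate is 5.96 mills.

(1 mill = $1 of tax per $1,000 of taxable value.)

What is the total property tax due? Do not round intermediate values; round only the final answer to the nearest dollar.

$535

Assessed value = $901,000 × 0.225 = $202,725
Taxable value = $202,725 − $113,000 = $89,725
Tax = $89,725 × 0.00596 = $534.761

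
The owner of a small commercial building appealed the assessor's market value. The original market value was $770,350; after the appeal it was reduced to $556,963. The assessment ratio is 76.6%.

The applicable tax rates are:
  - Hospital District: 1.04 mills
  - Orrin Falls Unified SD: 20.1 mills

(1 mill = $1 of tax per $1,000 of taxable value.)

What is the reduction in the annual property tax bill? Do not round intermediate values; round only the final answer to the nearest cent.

$3,455.43

Old assessed value = $770,350 × 0.766 = $590,088.1
New assessed value = $556,963 × 0.766 = $426,633.658
Combined rate = 0.00104 + 0.0201 = 0.02114
Old tax = $590,088.1 × 0.02114 = $12,474.462434
New tax = $426,633.658 × 0.02114 = $9,019.03553012
Reduction = $12,474.462434 − $9,019.03553012 = $3,455.42690388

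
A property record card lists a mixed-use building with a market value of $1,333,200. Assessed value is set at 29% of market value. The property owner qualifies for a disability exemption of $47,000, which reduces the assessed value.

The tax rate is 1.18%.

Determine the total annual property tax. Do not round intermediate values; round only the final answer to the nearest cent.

$4,007.61

Assessed value = $1,333,200 × 0.29 = $386,628
Taxable value = $386,628 − $47,000 = $339,628
Tax = $339,628 × 0.0118 = $4,007.6104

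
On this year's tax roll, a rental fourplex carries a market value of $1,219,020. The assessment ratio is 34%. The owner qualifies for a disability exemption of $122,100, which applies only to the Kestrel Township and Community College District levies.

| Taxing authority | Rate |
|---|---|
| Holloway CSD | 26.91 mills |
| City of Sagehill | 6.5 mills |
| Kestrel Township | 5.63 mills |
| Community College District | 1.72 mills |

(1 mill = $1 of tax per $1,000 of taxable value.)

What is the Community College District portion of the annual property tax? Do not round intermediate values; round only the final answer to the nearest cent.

Assessed value = $1,219,020 × 0.34 = $414,466.8
Community College District taxable value = $414,466.8 − $122,100 = $292,366.8
Community College District levy = $292,366.8 × 0.00172 = $502.870896

$502.87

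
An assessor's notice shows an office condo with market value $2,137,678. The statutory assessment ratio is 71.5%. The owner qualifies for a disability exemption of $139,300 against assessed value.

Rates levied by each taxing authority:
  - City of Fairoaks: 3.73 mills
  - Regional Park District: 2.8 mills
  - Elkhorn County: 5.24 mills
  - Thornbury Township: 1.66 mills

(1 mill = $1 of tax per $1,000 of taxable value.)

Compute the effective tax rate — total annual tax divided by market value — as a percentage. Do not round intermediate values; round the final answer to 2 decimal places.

Assessed value = $2,137,678 × 0.715 = $1,528,439.77
Taxable value = $1,528,439.77 − $139,300 = $1,389,139.77
City of Fairoaks: $1,389,139.77 × 0.00373 = $5,181.4913421
Regional Park District: $1,389,139.77 × 0.0028 = $3,889.591356
Elkhorn County: $1,389,139.77 × 0.00524 = $7,279.0923948
Thornbury Township: $1,389,139.77 × 0.00166 = $2,305.9720182
Total tax = $18,656.1471111
Effective rate = $18,656.1471111 ÷ $2,137,678 = 0.87% of market value

0.87%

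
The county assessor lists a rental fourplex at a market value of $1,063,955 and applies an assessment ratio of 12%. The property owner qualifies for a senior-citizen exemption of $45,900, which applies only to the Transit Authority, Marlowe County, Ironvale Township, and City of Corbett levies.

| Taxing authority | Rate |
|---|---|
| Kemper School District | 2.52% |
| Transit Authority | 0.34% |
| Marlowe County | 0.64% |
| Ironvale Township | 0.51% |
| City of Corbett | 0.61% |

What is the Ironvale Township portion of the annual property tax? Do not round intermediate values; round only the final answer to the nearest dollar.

$417

Assessed value = $1,063,955 × 0.12 = $127,674.6
Ironvale Township taxable value = $127,674.6 − $45,900 = $81,774.6
Ironvale Township levy = $81,774.6 × 0.0051 = $417.05046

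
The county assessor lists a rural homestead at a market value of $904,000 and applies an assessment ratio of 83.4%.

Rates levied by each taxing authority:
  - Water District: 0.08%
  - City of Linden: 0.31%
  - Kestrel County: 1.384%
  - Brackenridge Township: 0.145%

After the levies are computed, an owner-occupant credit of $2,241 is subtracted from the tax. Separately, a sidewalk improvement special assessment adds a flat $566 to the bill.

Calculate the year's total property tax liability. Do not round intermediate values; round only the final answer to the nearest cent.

Assessed value = $904,000 × 0.834 = $753,936
Water District: $753,936 × 0.0008 = $603.1488
City of Linden: $753,936 × 0.0031 = $2,337.2016
Kestrel County: $753,936 × 0.01384 = $10,434.47424
Brackenridge Township: $753,936 × 0.00145 = $1,093.2072
Levies subtotal = $14,468.03184
After credit = $14,468.03184 − $2,241 = $12,227.03184
Total = $12,227.03184 + $566 = $12,793.03184

$12,793.03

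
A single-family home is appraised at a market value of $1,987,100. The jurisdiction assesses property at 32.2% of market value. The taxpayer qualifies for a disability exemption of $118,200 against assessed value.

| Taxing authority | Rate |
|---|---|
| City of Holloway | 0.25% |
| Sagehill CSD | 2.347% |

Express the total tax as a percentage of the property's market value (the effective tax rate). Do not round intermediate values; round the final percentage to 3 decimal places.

0.682%

Assessed value = $1,987,100 × 0.322 = $639,846.2
Taxable value = $639,846.2 − $118,200 = $521,646.2
City of Holloway: $521,646.2 × 0.0025 = $1,304.1155
Sagehill CSD: $521,646.2 × 0.02347 = $12,243.036314
Total tax = $13,547.151814
Effective rate = $13,547.151814 ÷ $1,987,100 = 0.682% of market value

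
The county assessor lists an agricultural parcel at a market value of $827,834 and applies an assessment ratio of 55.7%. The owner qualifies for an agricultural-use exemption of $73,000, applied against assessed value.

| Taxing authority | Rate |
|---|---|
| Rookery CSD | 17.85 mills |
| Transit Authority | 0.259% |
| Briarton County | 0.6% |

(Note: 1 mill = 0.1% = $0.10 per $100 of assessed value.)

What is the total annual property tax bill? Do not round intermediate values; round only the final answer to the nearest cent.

Assessed value = $827,834 × 0.557 = $461,103.538
Taxable value = $461,103.538 − $73,000 = $388,103.538
Rookery CSD: $388,103.538 × 0.01785 = $6,927.6481533
Transit Authority: $388,103.538 × 0.00259 = $1,005.18816342
Briarton County: $388,103.538 × 0.006 = $2,328.621228
Total = $10,261.45754472

$10,261.46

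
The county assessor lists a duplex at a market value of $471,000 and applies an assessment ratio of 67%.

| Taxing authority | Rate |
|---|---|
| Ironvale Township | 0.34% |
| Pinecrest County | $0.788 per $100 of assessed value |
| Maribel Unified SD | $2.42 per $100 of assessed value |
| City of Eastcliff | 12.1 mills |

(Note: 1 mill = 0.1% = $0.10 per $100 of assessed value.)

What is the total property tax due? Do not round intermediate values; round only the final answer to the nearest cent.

Assessed value = $471,000 × 0.67 = $315,570
Ironvale Township: $315,570 × 0.0034 = $1,072.938
Pinecrest County: $315,570 × 0.00788 = $2,486.6916
Maribel Unified SD: $315,570 × 0.0242 = $7,636.794
City of Eastcliff: $315,570 × 0.0121 = $3,818.397
Total = $15,014.8206

$15,014.82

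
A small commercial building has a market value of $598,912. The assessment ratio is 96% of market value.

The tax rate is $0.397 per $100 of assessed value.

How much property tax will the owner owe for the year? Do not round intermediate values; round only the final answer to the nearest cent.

Assessed value = $598,912 × 0.96 = $574,955.52
Tax = $574,955.52 × 0.00397 = $2,282.5734144

$2,282.57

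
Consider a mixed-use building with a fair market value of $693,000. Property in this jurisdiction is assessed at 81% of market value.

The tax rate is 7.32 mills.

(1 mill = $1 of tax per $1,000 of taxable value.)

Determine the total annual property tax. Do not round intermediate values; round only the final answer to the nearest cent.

$4,108.94

Assessed value = $693,000 × 0.81 = $561,330
Tax = $561,330 × 0.00732 = $4,108.9356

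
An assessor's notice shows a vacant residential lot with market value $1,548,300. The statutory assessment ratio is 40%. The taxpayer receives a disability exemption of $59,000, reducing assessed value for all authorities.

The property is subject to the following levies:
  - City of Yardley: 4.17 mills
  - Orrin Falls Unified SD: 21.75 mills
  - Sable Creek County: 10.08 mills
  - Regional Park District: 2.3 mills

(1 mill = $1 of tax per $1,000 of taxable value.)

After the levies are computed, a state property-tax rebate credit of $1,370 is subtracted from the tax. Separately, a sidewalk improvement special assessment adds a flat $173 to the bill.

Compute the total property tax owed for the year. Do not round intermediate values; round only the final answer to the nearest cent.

$20,263.26

Assessed value = $1,548,300 × 0.4 = $619,320
Taxable value = $619,320 − $59,000 = $560,320
City of Yardley: $560,320 × 0.00417 = $2,336.5344
Orrin Falls Unified SD: $560,320 × 0.02175 = $12,186.96
Sable Creek County: $560,320 × 0.01008 = $5,648.0256
Regional Park District: $560,320 × 0.0023 = $1,288.736
Levies subtotal = $21,460.256
After credit = $21,460.256 − $1,370 = $20,090.256
Total = $20,090.256 + $173 = $20,263.256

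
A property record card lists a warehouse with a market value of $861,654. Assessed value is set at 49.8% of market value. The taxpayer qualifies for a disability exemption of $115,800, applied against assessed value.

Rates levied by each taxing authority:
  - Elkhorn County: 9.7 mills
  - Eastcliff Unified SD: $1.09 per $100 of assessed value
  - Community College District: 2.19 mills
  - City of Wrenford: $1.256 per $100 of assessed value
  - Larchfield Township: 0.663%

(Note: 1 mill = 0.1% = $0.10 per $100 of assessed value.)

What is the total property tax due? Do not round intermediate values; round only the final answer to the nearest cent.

$13,152.49

Assessed value = $861,654 × 0.498 = $429,103.692
Taxable value = $429,103.692 − $115,800 = $313,303.692
Elkhorn County: $313,303.692 × 0.0097 = $3,039.0458124
Eastcliff Unified SD: $313,303.692 × 0.0109 = $3,415.0102428
Community College District: $313,303.692 × 0.00219 = $686.13508548
City of Wrenford: $313,303.692 × 0.01256 = $3,935.09437152
Larchfield Township: $313,303.692 × 0.00663 = $2,077.20347796
Total = $13,152.48899016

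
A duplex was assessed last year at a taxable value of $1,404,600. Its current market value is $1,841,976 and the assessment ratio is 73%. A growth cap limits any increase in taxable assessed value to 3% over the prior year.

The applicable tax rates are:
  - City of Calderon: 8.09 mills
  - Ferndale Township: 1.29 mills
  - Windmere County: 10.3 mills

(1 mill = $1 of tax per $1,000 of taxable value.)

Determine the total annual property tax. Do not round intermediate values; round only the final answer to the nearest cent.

Uncapped assessed value = $1,841,976 × 0.73 = $1,344,642.48
Cap limit = $1,404,600 × 1.03 = $1,446,738
Taxable assessed value = min($1,344,642.48, $1,446,738) = $1,344,642.48 (cap does not bind)
City of Calderon: $1,344,642.48 × 0.00809 = $10,878.1576632
Ferndale Township: $1,344,642.48 × 0.00129 = $1,734.5887992
Windmere County: $1,344,642.48 × 0.0103 = $13,849.817544
Total = $26,462.5640064

$26,462.56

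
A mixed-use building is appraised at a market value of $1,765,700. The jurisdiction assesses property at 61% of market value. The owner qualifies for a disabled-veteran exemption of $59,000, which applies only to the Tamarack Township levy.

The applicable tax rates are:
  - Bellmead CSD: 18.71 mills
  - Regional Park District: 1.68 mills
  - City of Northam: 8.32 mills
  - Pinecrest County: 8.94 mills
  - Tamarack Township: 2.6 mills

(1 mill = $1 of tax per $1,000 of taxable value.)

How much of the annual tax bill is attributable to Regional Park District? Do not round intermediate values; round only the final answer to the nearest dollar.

$1,809

Assessed value = $1,765,700 × 0.61 = $1,077,077
Regional Park District taxable value = $1,077,077 (exemption does not apply)
Regional Park District levy = $1,077,077 × 0.00168 = $1,809.48936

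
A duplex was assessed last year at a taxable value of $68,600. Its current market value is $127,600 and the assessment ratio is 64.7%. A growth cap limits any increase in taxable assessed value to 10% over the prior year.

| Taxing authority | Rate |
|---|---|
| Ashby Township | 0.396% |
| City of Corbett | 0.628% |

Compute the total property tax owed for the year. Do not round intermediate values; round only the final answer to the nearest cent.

$772.71

Uncapped assessed value = $127,600 × 0.647 = $82,557.2
Cap limit = $68,600 × 1.1 = $75,460
Taxable assessed value = min($82,557.2, $75,460) = $75,460 (cap binds)
Ashby Township: $75,460 × 0.00396 = $298.8216
City of Corbett: $75,460 × 0.00628 = $473.8888
Total = $772.7104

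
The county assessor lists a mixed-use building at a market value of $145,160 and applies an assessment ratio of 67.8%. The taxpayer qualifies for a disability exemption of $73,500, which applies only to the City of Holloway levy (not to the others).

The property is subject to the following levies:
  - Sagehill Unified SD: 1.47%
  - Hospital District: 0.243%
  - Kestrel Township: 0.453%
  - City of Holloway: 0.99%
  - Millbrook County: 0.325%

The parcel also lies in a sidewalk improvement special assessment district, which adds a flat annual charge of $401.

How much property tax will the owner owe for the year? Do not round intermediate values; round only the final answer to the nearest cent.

Assessed value = $145,160 × 0.678 = $98,418.48
Sagehill Unified SD: $98,418.48 × 0.0147 = $1,446.751656
Hospital District: $98,418.48 × 0.00243 = $239.1569064
Kestrel Township: $98,418.48 × 0.00453 = $445.8357144
City of Holloway: ($98,418.48 − $73,500) × 0.0099 = $24,918.48 × 0.0099 = $246.692952
Millbrook County: $98,418.48 × 0.00325 = $319.86006
Levies subtotal = $2,698.2972888
Total = $2,698.2972888 + $401 = $3,099.2972888

$3,099.30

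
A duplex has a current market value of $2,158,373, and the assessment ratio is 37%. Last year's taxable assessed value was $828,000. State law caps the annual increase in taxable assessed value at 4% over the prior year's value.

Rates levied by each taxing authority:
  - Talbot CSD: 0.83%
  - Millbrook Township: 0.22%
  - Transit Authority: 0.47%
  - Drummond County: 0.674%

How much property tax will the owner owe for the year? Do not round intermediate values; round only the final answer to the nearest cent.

Uncapped assessed value = $2,158,373 × 0.37 = $798,598.01
Cap limit = $828,000 × 1.04 = $861,120
Taxable assessed value = min($798,598.01, $861,120) = $798,598.01 (cap does not bind)
Talbot CSD: $798,598.01 × 0.0083 = $6,628.363483
Millbrook Township: $798,598.01 × 0.0022 = $1,756.915622
Transit Authority: $798,598.01 × 0.0047 = $3,753.410647
Drummond County: $798,598.01 × 0.00674 = $5,382.5505874
Total = $17,521.2403394

$17,521.24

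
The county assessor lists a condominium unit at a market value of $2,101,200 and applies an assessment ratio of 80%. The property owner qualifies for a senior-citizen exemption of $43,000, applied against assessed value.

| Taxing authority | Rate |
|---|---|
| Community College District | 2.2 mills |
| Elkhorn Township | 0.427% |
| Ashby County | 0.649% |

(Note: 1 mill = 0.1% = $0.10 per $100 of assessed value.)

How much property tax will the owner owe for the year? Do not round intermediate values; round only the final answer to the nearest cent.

Assessed value = $2,101,200 × 0.8 = $1,680,960
Taxable value = $1,680,960 − $43,000 = $1,637,960
Community College District: $1,637,960 × 0.0022 = $3,603.512
Elkhorn Township: $1,637,960 × 0.00427 = $6,994.0892
Ashby County: $1,637,960 × 0.00649 = $10,630.3604
Total = $21,227.9616

$21,227.96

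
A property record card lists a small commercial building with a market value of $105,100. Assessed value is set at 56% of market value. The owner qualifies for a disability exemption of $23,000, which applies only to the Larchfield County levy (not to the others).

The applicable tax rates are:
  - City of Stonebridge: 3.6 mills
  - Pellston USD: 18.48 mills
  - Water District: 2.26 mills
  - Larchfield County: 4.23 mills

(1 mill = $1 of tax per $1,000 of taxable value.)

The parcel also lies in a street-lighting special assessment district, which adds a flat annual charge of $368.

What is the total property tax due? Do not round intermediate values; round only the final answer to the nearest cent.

Assessed value = $105,100 × 0.56 = $58,856
City of Stonebridge: $58,856 × 0.0036 = $211.8816
Pellston USD: $58,856 × 0.01848 = $1,087.65888
Water District: $58,856 × 0.00226 = $133.01456
Larchfield County: ($58,856 − $23,000) × 0.00423 = $35,856 × 0.00423 = $151.67088
Levies subtotal = $1,584.22592
Total = $1,584.22592 + $368 = $1,952.22592

$1,952.23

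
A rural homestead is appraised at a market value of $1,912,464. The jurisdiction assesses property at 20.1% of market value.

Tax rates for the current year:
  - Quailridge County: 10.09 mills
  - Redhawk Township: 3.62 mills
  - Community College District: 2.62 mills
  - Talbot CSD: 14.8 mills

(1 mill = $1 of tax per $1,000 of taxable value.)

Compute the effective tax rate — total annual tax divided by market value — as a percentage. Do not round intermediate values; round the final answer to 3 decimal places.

Assessed value = $1,912,464 × 0.201 = $384,405.264
Quailridge County: $384,405.264 × 0.01009 = $3,878.64911376
Redhawk Township: $384,405.264 × 0.00362 = $1,391.54705568
Community College District: $384,405.264 × 0.00262 = $1,007.14179168
Talbot CSD: $384,405.264 × 0.0148 = $5,689.1979072
Total tax = $11,966.53586832
Effective rate = $11,966.53586832 ÷ $1,912,464 = 0.626% of market value

0.626%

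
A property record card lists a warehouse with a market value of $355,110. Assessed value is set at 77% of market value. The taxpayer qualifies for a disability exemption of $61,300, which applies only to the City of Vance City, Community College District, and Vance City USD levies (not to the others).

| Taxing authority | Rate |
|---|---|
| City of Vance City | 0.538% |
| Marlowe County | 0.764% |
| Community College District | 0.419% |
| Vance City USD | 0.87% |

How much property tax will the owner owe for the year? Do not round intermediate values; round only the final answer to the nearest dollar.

$5,965

Assessed value = $355,110 × 0.77 = $273,434.7
City of Vance City: ($273,434.7 − $61,300) × 0.00538 = $212,134.7 × 0.00538 = $1,141.284686
Marlowe County: $273,434.7 × 0.00764 = $2,089.041108
Community College District: ($273,434.7 − $61,300) × 0.00419 = $212,134.7 × 0.00419 = $888.844393
Vance City USD: ($273,434.7 − $61,300) × 0.0087 = $212,134.7 × 0.0087 = $1,845.57189
Total = $5,964.742077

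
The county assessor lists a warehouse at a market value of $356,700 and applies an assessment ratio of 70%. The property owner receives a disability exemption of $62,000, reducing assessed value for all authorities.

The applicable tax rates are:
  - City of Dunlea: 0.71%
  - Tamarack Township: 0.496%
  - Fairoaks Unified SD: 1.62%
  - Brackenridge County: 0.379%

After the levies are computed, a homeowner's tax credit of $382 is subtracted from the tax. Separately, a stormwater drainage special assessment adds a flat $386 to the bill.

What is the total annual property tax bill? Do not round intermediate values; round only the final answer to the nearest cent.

$6,019.46

Assessed value = $356,700 × 0.7 = $249,690
Taxable value = $249,690 − $62,000 = $187,690
City of Dunlea: $187,690 × 0.0071 = $1,332.599
Tamarack Township: $187,690 × 0.00496 = $930.9424
Fairoaks Unified SD: $187,690 × 0.0162 = $3,040.578
Brackenridge County: $187,690 × 0.00379 = $711.3451
Levies subtotal = $6,015.4645
After credit = $6,015.4645 − $382 = $5,633.4645
Total = $5,633.4645 + $386 = $6,019.4645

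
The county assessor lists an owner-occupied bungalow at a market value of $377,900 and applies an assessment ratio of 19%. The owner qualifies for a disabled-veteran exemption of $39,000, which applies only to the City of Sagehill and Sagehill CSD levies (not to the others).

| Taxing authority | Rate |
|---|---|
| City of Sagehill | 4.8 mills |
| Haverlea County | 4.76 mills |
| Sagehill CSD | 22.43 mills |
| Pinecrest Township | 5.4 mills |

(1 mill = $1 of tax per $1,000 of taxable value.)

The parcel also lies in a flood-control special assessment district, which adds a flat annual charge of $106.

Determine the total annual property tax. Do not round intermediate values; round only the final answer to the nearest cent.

Assessed value = $377,900 × 0.19 = $71,801
City of Sagehill: ($71,801 − $39,000) × 0.0048 = $32,801 × 0.0048 = $157.4448
Haverlea County: $71,801 × 0.00476 = $341.77276
Sagehill CSD: ($71,801 − $39,000) × 0.02243 = $32,801 × 0.02243 = $735.72643
Pinecrest Township: $71,801 × 0.0054 = $387.7254
Levies subtotal = $1,622.66939
Total = $1,622.66939 + $106 = $1,728.66939

$1,728.67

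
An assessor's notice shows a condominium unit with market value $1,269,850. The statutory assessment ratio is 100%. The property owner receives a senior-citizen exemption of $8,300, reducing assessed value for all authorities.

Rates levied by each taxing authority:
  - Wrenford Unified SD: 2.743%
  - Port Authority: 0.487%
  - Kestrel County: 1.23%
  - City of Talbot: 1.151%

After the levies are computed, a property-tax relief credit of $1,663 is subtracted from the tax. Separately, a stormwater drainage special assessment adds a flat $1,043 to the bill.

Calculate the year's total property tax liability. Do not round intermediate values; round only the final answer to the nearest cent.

Assessed value = $1,269,850 × 1 = $1,269,850
Taxable value = $1,269,850 − $8,300 = $1,261,550
Wrenford Unified SD: $1,261,550 × 0.02743 = $34,604.3165
Port Authority: $1,261,550 × 0.00487 = $6,143.7485
Kestrel County: $1,261,550 × 0.0123 = $15,517.065
City of Talbot: $1,261,550 × 0.01151 = $14,520.4405
Levies subtotal = $70,785.5705
After credit = $70,785.5705 − $1,663 = $69,122.5705
Total = $69,122.5705 + $1,043 = $70,165.5705

$70,165.57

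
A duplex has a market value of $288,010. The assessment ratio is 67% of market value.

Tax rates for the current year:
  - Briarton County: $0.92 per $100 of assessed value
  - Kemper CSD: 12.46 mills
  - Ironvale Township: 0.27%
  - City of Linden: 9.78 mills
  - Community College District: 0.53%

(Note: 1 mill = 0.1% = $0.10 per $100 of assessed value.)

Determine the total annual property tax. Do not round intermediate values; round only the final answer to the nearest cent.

Assessed value = $288,010 × 0.67 = $192,966.7
Briarton County: $192,966.7 × 0.0092 = $1,775.29364
Kemper CSD: $192,966.7 × 0.01246 = $2,404.365082
Ironvale Township: $192,966.7 × 0.0027 = $521.01009
City of Linden: $192,966.7 × 0.00978 = $1,887.214326
Community College District: $192,966.7 × 0.0053 = $1,022.72351
Total = $7,610.606648

$7,610.61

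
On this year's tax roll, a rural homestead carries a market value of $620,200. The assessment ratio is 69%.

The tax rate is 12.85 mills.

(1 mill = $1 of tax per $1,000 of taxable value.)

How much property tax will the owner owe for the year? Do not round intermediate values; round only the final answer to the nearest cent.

Assessed value = $620,200 × 0.69 = $427,938
Tax = $427,938 × 0.01285 = $5,499.0033

$5,499.00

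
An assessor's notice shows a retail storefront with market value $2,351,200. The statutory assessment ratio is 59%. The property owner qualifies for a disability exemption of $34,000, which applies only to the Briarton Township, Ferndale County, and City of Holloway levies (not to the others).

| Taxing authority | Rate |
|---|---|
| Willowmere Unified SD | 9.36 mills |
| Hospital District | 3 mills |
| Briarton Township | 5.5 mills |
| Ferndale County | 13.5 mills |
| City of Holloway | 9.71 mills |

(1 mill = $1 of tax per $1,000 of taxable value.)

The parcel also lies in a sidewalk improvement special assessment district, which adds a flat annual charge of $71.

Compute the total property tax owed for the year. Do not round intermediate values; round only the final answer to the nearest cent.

Assessed value = $2,351,200 × 0.59 = $1,387,208
Willowmere Unified SD: $1,387,208 × 0.00936 = $12,984.26688
Hospital District: $1,387,208 × 0.003 = $4,161.624
Briarton Township: ($1,387,208 − $34,000) × 0.0055 = $1,353,208 × 0.0055 = $7,442.644
Ferndale County: ($1,387,208 − $34,000) × 0.0135 = $1,353,208 × 0.0135 = $18,268.308
City of Holloway: ($1,387,208 − $34,000) × 0.00971 = $1,353,208 × 0.00971 = $13,139.64968
Levies subtotal = $55,996.49256
Total = $55,996.49256 + $71 = $56,067.49256

$56,067.49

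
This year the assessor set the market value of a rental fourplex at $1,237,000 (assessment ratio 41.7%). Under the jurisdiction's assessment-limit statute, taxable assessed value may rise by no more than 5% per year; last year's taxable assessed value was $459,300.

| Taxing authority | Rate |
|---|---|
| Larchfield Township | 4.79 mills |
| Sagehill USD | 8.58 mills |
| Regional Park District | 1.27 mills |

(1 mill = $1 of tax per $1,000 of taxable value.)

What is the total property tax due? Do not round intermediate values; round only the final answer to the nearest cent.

$7,060.36

Uncapped assessed value = $1,237,000 × 0.417 = $515,829
Cap limit = $459,300 × 1.05 = $482,265
Taxable assessed value = min($515,829, $482,265) = $482,265 (cap binds)
Larchfield Township: $482,265 × 0.00479 = $2,310.04935
Sagehill USD: $482,265 × 0.00858 = $4,137.8337
Regional Park District: $482,265 × 0.00127 = $612.47655
Total = $7,060.3596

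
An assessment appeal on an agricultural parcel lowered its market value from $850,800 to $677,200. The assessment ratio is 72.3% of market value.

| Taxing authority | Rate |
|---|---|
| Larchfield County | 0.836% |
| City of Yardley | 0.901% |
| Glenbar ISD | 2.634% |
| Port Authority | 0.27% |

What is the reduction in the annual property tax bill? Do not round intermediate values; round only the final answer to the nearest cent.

Old assessed value = $850,800 × 0.723 = $615,128.4
New assessed value = $677,200 × 0.723 = $489,615.6
Combined rate = 0.00836 + 0.00901 + 0.02634 + 0.0027 = 0.04641
Old tax = $615,128.4 × 0.04641 = $28,548.109044
New tax = $489,615.6 × 0.04641 = $22,723.059996
Reduction = $28,548.109044 − $22,723.059996 = $5,825.049048

$5,825.05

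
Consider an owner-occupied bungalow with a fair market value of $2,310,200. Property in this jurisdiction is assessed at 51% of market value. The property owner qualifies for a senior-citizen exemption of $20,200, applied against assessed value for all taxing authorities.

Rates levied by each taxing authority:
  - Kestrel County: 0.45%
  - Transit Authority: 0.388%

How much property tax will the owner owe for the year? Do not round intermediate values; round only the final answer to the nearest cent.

$9,704.06

Assessed value = $2,310,200 × 0.51 = $1,178,202
Taxable value = $1,178,202 − $20,200 = $1,158,002
Kestrel County: $1,158,002 × 0.0045 = $5,211.009
Transit Authority: $1,158,002 × 0.00388 = $4,493.04776
Total = $5,211.009 + $4,493.04776 = $9,704.05676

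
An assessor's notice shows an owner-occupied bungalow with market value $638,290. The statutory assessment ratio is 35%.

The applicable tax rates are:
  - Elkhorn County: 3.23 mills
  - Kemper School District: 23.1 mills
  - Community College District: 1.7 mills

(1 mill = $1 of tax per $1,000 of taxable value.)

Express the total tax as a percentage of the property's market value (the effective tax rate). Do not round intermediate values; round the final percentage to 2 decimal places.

Assessed value = $638,290 × 0.35 = $223,401.5
Elkhorn County: $223,401.5 × 0.00323 = $721.586845
Kemper School District: $223,401.5 × 0.0231 = $5,160.57465
Community College District: $223,401.5 × 0.0017 = $379.78255
Total tax = $6,261.944045
Effective rate = $6,261.944045 ÷ $638,290 = 0.98% of market value

0.98%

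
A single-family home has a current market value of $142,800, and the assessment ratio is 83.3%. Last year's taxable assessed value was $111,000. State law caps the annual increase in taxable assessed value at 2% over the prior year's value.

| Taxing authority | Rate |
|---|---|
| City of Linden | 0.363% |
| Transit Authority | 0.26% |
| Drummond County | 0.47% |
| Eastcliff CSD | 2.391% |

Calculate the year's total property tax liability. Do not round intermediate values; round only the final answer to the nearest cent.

Uncapped assessed value = $142,800 × 0.833 = $118,952.4
Cap limit = $111,000 × 1.02 = $113,220
Taxable assessed value = min($118,952.4, $113,220) = $113,220 (cap binds)
City of Linden: $113,220 × 0.00363 = $410.9886
Transit Authority: $113,220 × 0.0026 = $294.372
Drummond County: $113,220 × 0.0047 = $532.134
Eastcliff CSD: $113,220 × 0.02391 = $2,707.0902
Total = $3,944.5848

$3,944.58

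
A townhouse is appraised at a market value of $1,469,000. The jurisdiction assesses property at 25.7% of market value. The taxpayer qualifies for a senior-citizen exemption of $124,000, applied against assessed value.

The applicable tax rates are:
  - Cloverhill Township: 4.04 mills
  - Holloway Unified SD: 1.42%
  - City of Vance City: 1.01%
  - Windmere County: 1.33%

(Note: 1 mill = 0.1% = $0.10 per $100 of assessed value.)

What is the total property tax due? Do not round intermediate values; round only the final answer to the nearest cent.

$10,557.11

Assessed value = $1,469,000 × 0.257 = $377,533
Taxable value = $377,533 − $124,000 = $253,533
Cloverhill Township: $253,533 × 0.00404 = $1,024.27332
Holloway Unified SD: $253,533 × 0.0142 = $3,600.1686
City of Vance City: $253,533 × 0.0101 = $2,560.6833
Windmere County: $253,533 × 0.0133 = $3,371.9889
Total = $10,557.11412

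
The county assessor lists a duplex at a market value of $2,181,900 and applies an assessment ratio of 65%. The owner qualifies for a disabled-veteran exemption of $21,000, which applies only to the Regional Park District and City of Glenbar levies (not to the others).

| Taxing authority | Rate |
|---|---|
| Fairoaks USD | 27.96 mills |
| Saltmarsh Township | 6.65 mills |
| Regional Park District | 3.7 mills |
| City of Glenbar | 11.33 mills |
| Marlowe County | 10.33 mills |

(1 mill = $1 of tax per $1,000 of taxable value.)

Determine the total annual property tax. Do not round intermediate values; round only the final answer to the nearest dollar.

Assessed value = $2,181,900 × 0.65 = $1,418,235
Fairoaks USD: $1,418,235 × 0.02796 = $39,653.8506
Saltmarsh Township: $1,418,235 × 0.00665 = $9,431.26275
Regional Park District: ($1,418,235 − $21,000) × 0.0037 = $1,397,235 × 0.0037 = $5,169.7695
City of Glenbar: ($1,418,235 − $21,000) × 0.01133 = $1,397,235 × 0.01133 = $15,830.67255
Marlowe County: $1,418,235 × 0.01033 = $14,650.36755
Total = $84,735.92295

$84,736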